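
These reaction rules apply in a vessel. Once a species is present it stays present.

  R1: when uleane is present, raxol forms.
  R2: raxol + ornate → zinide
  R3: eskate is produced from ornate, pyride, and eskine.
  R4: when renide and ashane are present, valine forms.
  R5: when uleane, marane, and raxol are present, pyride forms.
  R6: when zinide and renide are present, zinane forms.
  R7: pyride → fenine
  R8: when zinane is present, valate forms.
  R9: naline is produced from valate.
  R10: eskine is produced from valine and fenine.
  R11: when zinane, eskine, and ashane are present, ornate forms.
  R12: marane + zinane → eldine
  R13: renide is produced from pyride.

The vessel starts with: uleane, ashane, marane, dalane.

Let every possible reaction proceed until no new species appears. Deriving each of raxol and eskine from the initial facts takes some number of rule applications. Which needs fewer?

raxol: uleane present → raxol forms (R1). [1 rule application]
eskine: uleane present → raxol forms (R1). uleane, marane, and raxol present → pyride forms (R5). pyride present → fenine forms (R7). pyride present → renide forms (R13). renide and ashane present → valine forms (R4). valine and fenine present → eskine forms (R10). [6 rule applications]
raxol needs fewer.

raxol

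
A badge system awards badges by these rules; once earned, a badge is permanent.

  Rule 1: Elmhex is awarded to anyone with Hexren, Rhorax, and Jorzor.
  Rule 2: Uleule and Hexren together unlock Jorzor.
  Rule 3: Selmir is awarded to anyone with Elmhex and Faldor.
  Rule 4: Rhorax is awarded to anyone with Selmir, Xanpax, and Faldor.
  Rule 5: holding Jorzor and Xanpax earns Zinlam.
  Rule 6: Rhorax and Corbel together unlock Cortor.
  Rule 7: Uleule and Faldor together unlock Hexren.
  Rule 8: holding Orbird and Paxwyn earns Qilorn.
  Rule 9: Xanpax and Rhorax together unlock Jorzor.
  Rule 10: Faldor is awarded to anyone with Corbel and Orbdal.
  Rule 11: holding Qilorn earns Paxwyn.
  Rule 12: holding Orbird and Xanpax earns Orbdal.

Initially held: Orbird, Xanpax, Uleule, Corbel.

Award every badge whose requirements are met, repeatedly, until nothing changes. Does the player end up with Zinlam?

Yes

With Orbird and Xanpax, Orbdal is earned (Rule 12).
With Corbel and Orbdal, Faldor is earned (Rule 10).
With Uleule and Faldor, Hexren is earned (Rule 7).
With Uleule and Hexren, Jorzor is earned (Rule 2).
With Jorzor and Xanpax, Zinlam is earned (Rule 5).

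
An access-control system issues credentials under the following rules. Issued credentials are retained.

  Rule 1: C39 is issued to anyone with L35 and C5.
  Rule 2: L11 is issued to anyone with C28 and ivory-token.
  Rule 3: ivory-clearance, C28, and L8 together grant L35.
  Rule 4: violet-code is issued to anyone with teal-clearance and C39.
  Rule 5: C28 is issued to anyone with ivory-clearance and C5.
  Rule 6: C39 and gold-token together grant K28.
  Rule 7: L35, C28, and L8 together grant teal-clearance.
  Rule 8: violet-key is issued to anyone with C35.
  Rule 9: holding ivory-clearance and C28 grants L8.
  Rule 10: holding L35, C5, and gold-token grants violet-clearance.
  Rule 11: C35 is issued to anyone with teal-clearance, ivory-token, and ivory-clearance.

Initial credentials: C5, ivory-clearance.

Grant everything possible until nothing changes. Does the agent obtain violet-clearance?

violet-clearance would need L35, C5, and gold-token (Rule 10), but gold-token is never granted.

No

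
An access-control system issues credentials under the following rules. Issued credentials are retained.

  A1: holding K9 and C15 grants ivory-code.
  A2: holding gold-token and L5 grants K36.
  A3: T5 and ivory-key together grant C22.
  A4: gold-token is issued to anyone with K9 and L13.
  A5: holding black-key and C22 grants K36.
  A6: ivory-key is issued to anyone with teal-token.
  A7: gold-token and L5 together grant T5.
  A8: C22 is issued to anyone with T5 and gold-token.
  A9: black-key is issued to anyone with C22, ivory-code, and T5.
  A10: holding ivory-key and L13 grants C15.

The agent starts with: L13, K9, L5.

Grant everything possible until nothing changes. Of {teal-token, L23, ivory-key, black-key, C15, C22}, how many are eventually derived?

1

Holding K9 and L13 grants gold-token (A4).
Holding gold-token and L5 grants T5 (A7).
Holding T5 and gold-token grants C22 (A8).
No rule produces teal-token, and it is not given.
No rule produces L23, and it is not given.
ivory-key would need teal-token (A6), but teal-token is never granted.
black-key would need C22, ivory-code, and T5 (A9), but ivory-code is never granted.
C15 would need ivory-key and L13 (A10), but ivory-key is never granted.
C22: reached.
Reached: C22 — 1 of the 6.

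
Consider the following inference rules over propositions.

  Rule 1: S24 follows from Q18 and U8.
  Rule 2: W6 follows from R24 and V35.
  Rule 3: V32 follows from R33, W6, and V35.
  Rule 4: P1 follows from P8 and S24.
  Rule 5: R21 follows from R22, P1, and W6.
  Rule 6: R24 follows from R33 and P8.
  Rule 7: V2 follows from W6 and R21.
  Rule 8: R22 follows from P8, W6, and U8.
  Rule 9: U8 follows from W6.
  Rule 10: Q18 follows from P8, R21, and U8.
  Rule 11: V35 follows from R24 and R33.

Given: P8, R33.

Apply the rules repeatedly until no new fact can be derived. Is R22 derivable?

R33 and P8 hold, so R24 follows (Rule 6).
R24 and R33 hold, so V35 follows (Rule 11).
R24 and V35 hold, so W6 follows (Rule 2).
W6 holds, so U8 follows (Rule 9).
P8, W6, and U8 hold, so R22 follows (Rule 8).

Yes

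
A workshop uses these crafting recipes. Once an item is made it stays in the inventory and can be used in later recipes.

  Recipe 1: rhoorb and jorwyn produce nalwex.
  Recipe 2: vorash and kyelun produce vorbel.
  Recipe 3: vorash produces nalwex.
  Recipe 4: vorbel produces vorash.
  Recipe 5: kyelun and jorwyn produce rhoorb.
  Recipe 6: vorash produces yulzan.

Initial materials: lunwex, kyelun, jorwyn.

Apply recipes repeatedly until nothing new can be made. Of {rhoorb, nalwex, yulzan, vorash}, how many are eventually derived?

kyelun and jorwyn → rhoorb (Recipe 5).
rhoorb and jorwyn → nalwex (Recipe 1).
rhoorb: reached.
nalwex: reached.
yulzan would need vorash (Recipe 6), but vorash is never obtained.
vorash would need vorbel (Recipe 4), but vorbel is never obtained.
Reached: rhoorb and nalwex — 2 of the 4.

2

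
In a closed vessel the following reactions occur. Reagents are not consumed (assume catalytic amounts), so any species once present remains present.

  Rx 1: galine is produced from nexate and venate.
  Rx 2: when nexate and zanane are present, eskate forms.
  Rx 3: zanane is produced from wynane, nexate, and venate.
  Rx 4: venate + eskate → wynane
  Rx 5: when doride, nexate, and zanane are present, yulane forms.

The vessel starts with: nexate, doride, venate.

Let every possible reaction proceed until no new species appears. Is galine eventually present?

Yes

nexate and venate present → galine forms (Rx 1).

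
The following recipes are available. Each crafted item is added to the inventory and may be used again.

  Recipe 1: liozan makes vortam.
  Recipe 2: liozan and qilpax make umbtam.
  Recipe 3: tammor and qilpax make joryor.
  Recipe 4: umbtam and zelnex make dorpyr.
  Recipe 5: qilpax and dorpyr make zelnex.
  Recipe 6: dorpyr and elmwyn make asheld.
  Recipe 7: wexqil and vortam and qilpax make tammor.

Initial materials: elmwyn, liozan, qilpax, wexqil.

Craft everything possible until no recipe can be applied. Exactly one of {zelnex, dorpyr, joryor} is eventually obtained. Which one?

Using Recipe 1, liozan makes vortam.
wexqil and vortam and qilpax → tammor (Recipe 7).
Using Recipe 3, tammor and qilpax make joryor.
zelnex would need qilpax and dorpyr (Recipe 5), but dorpyr is never obtained. dorpyr would need umbtam and zelnex (Recipe 4), but zelnex is never obtained.

joryor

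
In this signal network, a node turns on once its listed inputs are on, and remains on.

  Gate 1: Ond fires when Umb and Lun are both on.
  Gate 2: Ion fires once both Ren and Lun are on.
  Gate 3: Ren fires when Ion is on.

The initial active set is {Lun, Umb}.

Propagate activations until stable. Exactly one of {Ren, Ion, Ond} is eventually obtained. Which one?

Gate 1: Umb and Lun on → Ond on.
Ren would need Ion (Gate 3), but Ion never turns on. Ion would need Ren and Lun (Gate 2), but Ren never turns on.

Ond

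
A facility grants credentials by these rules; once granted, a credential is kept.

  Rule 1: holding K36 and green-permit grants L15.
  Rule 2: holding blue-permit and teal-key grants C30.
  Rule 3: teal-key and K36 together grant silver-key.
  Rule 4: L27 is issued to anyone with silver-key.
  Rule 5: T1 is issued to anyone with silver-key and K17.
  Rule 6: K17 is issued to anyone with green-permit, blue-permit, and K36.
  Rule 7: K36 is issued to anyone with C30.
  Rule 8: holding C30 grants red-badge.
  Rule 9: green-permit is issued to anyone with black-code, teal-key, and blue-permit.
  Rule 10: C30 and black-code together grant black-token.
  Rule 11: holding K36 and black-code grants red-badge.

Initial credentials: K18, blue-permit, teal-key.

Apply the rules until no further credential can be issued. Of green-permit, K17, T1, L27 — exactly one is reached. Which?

L27

Holding blue-permit and teal-key grants C30 (Rule 2).
Holding C30 grants K36 (Rule 7).
Holding teal-key and K36 grants silver-key (Rule 3).
Holding silver-key grants L27 (Rule 4).
green-permit would need black-code, teal-key, and blue-permit (Rule 9), but black-code is never granted. K17 would need green-permit, blue-permit, and K36 (Rule 6), but green-permit is never granted. T1 would need silver-key and K17 (Rule 5), but K17 is never granted.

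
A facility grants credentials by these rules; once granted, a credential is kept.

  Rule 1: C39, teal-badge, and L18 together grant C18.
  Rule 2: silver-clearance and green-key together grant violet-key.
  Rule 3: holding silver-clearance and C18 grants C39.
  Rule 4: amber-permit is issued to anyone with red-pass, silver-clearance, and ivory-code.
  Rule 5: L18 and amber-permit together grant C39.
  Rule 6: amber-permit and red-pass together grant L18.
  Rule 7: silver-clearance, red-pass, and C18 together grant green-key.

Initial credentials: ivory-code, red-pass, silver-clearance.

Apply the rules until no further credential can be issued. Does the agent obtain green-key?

green-key would need silver-clearance, red-pass, and C18 (Rule 7), but C18 is never granted.

No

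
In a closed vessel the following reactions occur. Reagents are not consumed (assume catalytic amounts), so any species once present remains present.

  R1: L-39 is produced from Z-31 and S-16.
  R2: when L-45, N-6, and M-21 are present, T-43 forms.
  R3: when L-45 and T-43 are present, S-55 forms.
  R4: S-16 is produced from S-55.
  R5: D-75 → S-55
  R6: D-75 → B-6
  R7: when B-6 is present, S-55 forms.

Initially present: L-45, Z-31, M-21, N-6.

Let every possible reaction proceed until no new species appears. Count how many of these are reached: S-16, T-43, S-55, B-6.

3

L-45, N-6, and M-21 present → T-43 forms (R2).
L-45 and T-43 present → S-55 forms (R3).
S-55 present → S-16 forms (R4).
S-16: reached.
T-43: reached.
S-55: reached.
B-6 would need D-75 (R6), but D-75 never forms.
Reached: S-16, T-43, and S-55 — 3 of the 4.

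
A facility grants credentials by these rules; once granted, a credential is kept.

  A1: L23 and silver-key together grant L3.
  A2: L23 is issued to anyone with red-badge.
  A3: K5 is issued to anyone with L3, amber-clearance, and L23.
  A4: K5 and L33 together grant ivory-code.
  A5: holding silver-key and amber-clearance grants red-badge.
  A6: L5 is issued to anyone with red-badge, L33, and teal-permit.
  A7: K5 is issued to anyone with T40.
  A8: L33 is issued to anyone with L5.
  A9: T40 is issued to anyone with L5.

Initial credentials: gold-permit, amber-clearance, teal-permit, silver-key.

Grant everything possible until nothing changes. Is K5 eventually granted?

Yes

Holding silver-key and amber-clearance grants red-badge (A5).
Holding red-badge grants L23 (A2).
Holding L23 and silver-key grants L3 (A1).
Holding L3, amber-clearance, and L23 grants K5 (A3).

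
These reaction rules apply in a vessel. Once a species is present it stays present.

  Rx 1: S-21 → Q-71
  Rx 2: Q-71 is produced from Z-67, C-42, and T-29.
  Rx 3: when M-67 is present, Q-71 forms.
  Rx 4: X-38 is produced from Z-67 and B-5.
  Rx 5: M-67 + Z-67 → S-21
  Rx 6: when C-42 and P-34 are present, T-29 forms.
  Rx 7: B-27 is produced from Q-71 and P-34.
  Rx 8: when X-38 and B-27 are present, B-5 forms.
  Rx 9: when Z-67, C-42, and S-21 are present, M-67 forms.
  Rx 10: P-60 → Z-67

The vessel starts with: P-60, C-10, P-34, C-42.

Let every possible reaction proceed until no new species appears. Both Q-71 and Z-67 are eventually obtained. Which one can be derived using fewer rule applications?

Z-67

Z-67: P-60 present → Z-67 forms (Rx 10). [1 rule application]
Q-71: C-42 and P-34 present → T-29 forms (Rx 6). P-60 present → Z-67 forms (Rx 10). Z-67, C-42, and T-29 present → Q-71 forms (Rx 2). [3 rule applications]
Z-67 needs fewer.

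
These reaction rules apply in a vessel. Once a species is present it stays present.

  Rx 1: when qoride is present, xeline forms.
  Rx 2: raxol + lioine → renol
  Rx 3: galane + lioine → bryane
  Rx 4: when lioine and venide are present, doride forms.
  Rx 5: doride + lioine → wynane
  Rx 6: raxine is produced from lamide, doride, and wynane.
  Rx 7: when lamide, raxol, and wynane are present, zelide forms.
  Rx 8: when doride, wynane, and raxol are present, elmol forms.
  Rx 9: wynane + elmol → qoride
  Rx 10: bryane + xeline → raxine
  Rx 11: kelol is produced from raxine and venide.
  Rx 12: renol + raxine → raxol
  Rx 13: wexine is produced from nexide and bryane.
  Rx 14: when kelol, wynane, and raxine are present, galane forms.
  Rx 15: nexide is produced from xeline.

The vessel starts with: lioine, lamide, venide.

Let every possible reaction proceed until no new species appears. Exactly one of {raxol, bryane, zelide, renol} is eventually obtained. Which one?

lioine and venide present → doride forms (Rx 4).
doride and lioine present → wynane forms (Rx 5).
lamide, doride, and wynane present → raxine forms (Rx 6).
raxine and venide present → kelol forms (Rx 11).
kelol, wynane, and raxine present → galane forms (Rx 14).
galane and lioine present → bryane forms (Rx 3).
renol would need raxol and lioine (Rx 2), but raxol never forms. zelide would need lamide, raxol, and wynane (Rx 7), but raxol never forms. raxol would need renol and raxine (Rx 12), but renol never forms.

bryane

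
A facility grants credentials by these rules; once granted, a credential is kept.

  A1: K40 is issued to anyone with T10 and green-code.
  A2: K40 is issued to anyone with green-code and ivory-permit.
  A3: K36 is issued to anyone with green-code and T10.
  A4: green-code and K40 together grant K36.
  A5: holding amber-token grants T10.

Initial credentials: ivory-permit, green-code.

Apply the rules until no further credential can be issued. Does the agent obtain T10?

T10 would need amber-token (A5), but amber-token is never granted.

No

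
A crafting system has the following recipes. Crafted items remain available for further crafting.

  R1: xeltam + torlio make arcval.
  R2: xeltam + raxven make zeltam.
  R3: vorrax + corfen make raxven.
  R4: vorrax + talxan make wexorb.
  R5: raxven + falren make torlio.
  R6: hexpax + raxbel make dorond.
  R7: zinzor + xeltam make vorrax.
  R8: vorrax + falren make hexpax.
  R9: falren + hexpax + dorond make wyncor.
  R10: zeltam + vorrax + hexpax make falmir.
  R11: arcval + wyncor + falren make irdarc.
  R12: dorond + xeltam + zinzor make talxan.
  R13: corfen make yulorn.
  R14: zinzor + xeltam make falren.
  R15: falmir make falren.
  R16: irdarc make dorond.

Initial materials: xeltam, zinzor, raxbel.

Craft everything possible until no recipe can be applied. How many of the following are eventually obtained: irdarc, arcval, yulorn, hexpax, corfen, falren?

2

zinzor + xeltam → falren (R14).
zinzor + xeltam → vorrax (R7).
Using R8, vorrax and falren make hexpax.
irdarc would need arcval, wyncor, and falren (R11), but arcval is never obtained.
arcval would need xeltam and torlio (R1), but torlio is never obtained.
yulorn would need corfen (R13), but corfen is never obtained.
hexpax: reached.
No rule produces corfen, and it is not given.
falren: reached.
Reached: hexpax and falren — 2 of the 6.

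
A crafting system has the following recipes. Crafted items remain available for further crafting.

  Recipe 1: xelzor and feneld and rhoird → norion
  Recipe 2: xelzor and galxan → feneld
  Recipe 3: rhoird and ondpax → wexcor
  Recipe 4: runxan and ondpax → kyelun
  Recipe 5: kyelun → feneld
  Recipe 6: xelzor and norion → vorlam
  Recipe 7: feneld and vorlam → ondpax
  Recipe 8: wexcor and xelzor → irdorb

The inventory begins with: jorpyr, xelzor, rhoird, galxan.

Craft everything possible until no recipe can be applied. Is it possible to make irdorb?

Yes

Using Recipe 2, xelzor and galxan make feneld.
xelzor and feneld and rhoird → norion (Recipe 1).
xelzor and norion → vorlam (Recipe 6).
Using Recipe 7, feneld and vorlam make ondpax.
Using Recipe 3, rhoird and ondpax make wexcor.
Using Recipe 8, wexcor and xelzor make irdorb.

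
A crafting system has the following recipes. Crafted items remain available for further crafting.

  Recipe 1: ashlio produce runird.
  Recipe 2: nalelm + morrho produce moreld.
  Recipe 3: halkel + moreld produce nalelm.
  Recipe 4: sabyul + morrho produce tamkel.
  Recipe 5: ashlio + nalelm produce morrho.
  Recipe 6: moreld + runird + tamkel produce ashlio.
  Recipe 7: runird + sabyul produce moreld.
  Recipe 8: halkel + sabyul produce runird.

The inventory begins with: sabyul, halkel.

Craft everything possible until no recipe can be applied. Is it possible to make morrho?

No

morrho would need ashlio and nalelm (Recipe 5), but ashlio is never obtained.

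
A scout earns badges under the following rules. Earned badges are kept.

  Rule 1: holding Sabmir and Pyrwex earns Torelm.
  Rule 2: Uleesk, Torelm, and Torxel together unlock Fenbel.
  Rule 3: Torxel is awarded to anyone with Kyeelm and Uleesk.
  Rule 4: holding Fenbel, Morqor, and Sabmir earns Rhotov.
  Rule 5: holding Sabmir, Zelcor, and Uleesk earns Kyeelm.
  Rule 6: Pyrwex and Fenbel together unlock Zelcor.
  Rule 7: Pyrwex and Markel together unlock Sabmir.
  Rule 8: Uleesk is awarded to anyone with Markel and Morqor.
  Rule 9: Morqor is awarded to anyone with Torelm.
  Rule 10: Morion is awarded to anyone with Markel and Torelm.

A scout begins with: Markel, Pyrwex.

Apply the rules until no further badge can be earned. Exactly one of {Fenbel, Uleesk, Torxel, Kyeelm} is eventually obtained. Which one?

Uleesk

With Pyrwex and Markel, Sabmir is earned (Rule 7).
With Sabmir and Pyrwex, Torelm is earned (Rule 1).
With Torelm, Morqor is earned (Rule 9).
With Markel and Morqor, Uleesk is earned (Rule 8).
Kyeelm would need Sabmir, Zelcor, and Uleesk (Rule 5), but Zelcor is never earned. Fenbel would need Uleesk, Torelm, and Torxel (Rule 2), but Torxel is never earned. Torxel would need Kyeelm and Uleesk (Rule 3), but Kyeelm is never earned.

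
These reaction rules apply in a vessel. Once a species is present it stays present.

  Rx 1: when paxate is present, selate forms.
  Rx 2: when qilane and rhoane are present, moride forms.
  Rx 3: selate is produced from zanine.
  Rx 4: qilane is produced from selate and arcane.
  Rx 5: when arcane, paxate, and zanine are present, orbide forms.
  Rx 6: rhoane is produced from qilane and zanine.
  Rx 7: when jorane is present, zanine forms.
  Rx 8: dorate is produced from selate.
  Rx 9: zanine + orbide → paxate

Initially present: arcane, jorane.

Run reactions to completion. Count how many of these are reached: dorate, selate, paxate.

2

jorane present → zanine forms (Rx 7).
zanine present → selate forms (Rx 3).
selate present → dorate forms (Rx 8).
dorate: reached.
selate: reached.
paxate would need zanine and orbide (Rx 9), but orbide never forms.
Reached: dorate and selate — 2 of the 3.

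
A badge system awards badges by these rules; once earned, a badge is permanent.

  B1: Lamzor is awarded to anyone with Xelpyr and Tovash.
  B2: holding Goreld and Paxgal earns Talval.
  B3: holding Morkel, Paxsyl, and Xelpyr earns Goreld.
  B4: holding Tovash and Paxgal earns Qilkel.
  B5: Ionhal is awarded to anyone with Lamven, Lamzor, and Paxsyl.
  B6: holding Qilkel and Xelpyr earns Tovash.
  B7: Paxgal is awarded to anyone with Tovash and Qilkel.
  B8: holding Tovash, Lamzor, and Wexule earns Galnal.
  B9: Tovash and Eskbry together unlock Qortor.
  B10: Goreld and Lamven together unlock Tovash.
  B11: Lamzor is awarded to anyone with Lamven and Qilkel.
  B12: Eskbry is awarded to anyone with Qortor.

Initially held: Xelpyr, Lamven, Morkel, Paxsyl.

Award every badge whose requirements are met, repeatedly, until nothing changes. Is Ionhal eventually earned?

Yes

With Morkel, Paxsyl, and Xelpyr, Goreld is earned (B3).
With Goreld and Lamven, Tovash is earned (B10).
With Xelpyr and Tovash, Lamzor is earned (B1).
With Lamven, Lamzor, and Paxsyl, Ionhal is earned (B5).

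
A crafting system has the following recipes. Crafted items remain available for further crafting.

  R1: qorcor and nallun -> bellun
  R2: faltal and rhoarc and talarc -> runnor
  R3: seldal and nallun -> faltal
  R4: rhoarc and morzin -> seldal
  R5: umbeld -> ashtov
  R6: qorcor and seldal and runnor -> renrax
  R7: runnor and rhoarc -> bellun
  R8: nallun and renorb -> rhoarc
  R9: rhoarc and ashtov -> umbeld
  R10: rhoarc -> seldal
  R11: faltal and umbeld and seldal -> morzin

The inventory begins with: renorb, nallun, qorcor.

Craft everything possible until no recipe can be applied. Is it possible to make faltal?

Yes

Using R8, nallun and renorb make rhoarc.
rhoarc -> seldal (R10).
Using R3, seldal and nallun make faltal.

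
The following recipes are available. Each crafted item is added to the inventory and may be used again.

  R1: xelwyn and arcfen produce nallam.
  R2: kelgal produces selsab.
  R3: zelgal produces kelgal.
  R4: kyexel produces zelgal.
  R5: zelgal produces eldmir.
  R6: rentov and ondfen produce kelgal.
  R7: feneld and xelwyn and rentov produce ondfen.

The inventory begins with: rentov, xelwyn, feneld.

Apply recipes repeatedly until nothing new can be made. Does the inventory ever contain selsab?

Yes

feneld and xelwyn and rentov → ondfen (R7).
Using R6, rentov and ondfen make kelgal.
kelgal → selsab (R2).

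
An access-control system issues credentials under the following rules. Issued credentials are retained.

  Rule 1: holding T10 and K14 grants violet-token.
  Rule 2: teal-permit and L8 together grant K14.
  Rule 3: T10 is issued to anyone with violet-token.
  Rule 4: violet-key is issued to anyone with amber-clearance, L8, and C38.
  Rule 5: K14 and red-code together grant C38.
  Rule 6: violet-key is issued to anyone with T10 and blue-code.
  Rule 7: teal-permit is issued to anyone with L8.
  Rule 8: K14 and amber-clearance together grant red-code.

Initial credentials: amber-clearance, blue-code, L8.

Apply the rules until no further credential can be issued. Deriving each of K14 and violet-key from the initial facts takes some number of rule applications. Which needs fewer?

K14

K14: Holding L8 grants teal-permit (Rule 7). Holding teal-permit and L8 grants K14 (Rule 2). [2 rule applications]
violet-key: Holding L8 grants teal-permit (Rule 7). Holding teal-permit and L8 grants K14 (Rule 2). Holding K14 and amber-clearance grants red-code (Rule 8). Holding K14 and red-code grants C38 (Rule 5). Holding amber-clearance, L8, and C38 grants violet-key (Rule 4). [5 rule applications]
K14 needs fewer.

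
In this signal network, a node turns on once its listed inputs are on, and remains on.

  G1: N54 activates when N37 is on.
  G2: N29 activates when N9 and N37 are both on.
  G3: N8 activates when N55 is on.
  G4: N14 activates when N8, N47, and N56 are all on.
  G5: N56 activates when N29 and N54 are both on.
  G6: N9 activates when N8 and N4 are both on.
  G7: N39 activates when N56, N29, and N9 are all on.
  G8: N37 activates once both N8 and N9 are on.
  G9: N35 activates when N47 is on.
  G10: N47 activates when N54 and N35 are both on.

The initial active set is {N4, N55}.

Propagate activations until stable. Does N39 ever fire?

Yes

G3: N55 on → N8 on.
G6: N8 and N4 on → N9 on.
G8: N8 and N9 on → N37 on.
G2: N9 and N37 on → N29 on.
G1: N37 on → N54 on.
G5: N29 and N54 on → N56 on.
G7: N56, N29, and N9 on → N39 on.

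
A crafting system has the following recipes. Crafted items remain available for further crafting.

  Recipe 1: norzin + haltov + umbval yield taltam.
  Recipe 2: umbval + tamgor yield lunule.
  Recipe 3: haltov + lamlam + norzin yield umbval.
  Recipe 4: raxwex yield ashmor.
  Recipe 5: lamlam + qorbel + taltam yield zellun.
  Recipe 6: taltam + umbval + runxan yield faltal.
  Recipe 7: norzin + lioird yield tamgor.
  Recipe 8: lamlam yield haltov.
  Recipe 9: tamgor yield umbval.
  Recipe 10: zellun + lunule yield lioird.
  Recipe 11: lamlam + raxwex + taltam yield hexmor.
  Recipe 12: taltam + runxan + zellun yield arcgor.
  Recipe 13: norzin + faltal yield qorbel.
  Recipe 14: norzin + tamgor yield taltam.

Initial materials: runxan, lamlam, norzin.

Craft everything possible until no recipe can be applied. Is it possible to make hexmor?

No

hexmor would need lamlam, raxwex, and taltam (Recipe 11), but raxwex is never obtained.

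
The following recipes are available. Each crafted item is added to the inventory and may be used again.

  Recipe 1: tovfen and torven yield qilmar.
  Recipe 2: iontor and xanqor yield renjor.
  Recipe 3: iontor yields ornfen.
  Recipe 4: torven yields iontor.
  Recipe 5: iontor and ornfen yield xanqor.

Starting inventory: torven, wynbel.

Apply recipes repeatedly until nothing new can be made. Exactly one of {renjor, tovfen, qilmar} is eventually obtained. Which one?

renjor

torven → iontor (Recipe 4).
Using Recipe 3, iontor makes ornfen.
Using Recipe 5, iontor and ornfen make xanqor.
Using Recipe 2, iontor and xanqor make renjor.
qilmar would need tovfen and torven (Recipe 1), but tovfen is never obtained. No rule produces tovfen, and it is not given.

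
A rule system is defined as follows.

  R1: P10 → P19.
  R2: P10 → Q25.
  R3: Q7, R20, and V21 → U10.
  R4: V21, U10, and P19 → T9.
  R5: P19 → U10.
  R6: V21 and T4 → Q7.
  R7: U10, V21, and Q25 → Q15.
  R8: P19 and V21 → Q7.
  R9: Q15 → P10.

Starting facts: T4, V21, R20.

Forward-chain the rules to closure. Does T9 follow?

T9 would need V21, U10, and P19 (R4), but P19 is never established.

No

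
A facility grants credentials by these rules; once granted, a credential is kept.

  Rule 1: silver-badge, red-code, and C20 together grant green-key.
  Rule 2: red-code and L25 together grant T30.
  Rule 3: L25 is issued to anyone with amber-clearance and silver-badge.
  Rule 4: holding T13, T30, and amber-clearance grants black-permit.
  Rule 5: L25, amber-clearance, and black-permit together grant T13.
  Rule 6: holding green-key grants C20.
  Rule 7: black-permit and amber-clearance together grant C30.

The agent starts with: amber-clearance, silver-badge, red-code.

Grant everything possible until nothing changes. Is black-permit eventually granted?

black-permit would need T13, T30, and amber-clearance (Rule 4), but T13 is never granted.

No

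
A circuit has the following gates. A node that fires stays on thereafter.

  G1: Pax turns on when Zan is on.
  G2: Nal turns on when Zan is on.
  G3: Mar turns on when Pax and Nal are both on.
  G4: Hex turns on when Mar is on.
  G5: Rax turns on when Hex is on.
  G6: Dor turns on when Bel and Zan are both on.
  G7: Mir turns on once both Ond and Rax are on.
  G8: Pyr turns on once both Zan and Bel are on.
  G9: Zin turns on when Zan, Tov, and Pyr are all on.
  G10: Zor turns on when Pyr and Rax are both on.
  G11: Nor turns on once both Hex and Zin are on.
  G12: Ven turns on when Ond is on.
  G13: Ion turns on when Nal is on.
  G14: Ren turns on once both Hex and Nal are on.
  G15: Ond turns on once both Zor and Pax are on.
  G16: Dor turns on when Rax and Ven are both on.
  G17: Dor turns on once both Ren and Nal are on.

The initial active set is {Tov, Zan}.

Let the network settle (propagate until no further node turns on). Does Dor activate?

Zan is on, so Pax turns on (G1).
G2: Zan on → Nal on.
Pax and Nal are on, so Mar turns on (G3).
G4: Mar on → Hex on.
Hex and Nal are on, so Ren turns on (G14).
Ren and Nal are on, so Dor turns on (G17).

Yes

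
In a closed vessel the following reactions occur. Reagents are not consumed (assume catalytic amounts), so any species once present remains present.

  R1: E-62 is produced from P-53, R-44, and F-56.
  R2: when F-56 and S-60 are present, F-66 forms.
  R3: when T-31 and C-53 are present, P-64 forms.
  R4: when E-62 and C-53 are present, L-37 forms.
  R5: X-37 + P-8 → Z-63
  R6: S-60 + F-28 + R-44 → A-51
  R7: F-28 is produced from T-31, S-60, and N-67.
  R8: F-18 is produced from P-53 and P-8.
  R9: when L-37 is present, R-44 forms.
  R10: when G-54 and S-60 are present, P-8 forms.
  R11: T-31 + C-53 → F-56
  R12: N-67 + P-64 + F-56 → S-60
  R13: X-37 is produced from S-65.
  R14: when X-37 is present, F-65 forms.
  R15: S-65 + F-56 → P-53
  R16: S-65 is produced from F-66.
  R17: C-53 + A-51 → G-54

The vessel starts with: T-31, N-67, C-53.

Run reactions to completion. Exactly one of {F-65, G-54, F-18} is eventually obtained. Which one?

T-31 and C-53 present → F-56 forms (R11).
T-31 and C-53 present → P-64 forms (R3).
N-67, P-64, and F-56 present → S-60 forms (R12).
F-56 and S-60 present → F-66 forms (R2).
F-66 present → S-65 forms (R16).
S-65 present → X-37 forms (R13).
X-37 present → F-65 forms (R14).
G-54 would need C-53 and A-51 (R17), but A-51 never forms. F-18 would need P-53 and P-8 (R8), but P-8 never forms.

F-65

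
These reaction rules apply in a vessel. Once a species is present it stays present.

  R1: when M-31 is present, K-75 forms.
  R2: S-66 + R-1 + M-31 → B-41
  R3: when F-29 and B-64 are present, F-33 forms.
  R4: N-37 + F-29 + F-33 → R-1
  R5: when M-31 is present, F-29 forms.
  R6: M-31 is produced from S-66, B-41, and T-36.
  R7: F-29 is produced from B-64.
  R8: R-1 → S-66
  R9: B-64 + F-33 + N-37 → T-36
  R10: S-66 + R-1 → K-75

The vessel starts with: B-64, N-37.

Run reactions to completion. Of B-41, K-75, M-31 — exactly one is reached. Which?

B-64 present → F-29 forms (R7).
F-29 and B-64 present → F-33 forms (R3).
N-37, F-29, and F-33 present → R-1 forms (R4).
R-1 present → S-66 forms (R8).
S-66 and R-1 present → K-75 forms (R10).
M-31 would need S-66, B-41, and T-36 (R6), but B-41 never forms. B-41 would need S-66, R-1, and M-31 (R2), but M-31 never forms.

K-75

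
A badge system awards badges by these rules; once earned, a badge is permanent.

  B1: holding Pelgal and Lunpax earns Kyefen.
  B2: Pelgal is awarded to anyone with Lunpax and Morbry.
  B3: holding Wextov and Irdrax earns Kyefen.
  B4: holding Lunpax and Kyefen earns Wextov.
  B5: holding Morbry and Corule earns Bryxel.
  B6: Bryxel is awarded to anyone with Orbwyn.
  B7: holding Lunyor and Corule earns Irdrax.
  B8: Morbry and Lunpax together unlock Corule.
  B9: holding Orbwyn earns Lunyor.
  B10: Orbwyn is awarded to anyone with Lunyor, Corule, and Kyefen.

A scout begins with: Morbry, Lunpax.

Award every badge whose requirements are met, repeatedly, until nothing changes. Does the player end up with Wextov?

With Lunpax and Morbry, Pelgal is earned (B2).
With Pelgal and Lunpax, Kyefen is earned (B1).
With Lunpax and Kyefen, Wextov is earned (B4).

Yes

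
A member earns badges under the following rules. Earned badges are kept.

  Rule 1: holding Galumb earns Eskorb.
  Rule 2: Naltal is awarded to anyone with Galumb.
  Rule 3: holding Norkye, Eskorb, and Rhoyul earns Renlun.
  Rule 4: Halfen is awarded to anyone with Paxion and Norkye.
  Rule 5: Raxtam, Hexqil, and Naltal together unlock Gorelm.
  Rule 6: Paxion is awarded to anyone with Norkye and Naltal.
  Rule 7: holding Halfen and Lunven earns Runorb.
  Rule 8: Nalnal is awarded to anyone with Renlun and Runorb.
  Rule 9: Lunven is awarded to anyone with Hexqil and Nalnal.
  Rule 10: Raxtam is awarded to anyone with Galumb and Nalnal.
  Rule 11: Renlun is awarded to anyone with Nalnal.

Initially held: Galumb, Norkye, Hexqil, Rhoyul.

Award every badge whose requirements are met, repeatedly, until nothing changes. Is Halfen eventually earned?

Yes

With Galumb, Naltal is earned (Rule 2).
With Norkye and Naltal, Paxion is earned (Rule 6).
With Paxion and Norkye, Halfen is earned (Rule 4).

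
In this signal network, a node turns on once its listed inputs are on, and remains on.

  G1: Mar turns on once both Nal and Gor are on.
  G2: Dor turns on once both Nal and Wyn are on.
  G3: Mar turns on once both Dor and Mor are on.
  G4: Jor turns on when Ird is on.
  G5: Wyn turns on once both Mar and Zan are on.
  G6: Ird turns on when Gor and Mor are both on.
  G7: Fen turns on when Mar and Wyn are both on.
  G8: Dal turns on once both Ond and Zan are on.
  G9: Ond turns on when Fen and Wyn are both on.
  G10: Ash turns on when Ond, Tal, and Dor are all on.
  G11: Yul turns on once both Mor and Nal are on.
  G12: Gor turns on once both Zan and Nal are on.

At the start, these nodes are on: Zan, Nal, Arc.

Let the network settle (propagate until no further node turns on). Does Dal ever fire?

Yes

G12: Zan and Nal on → Gor on.
Nal and Gor are on, so Mar turns on (G1).
G5: Mar and Zan on → Wyn on.
G7: Mar and Wyn on → Fen on.
Fen and Wyn are on, so Ond turns on (G9).
G8: Ond and Zan on → Dal on.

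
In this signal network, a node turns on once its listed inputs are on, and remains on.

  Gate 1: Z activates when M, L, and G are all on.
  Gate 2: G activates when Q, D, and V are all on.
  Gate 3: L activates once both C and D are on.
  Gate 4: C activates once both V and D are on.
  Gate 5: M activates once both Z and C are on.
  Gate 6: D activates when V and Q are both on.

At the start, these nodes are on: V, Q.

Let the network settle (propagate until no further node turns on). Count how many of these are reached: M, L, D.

2

Gate 6: V and Q on → D on.
Gate 4: V and D on → C on.
C and D are on, so L activates (Gate 3).
M would need Z and C (Gate 5), but Z never turns on.
L: reached.
D: reached.
Reached: L and D — 2 of the 3.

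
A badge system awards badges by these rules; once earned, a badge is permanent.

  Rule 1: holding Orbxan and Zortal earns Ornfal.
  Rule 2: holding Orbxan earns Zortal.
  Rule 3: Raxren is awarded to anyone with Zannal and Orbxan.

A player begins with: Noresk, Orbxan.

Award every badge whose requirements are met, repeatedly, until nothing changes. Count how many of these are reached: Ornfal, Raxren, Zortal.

With Orbxan, Zortal is earned (Rule 2).
With Orbxan and Zortal, Ornfal is earned (Rule 1).
Ornfal: reached.
Raxren would need Zannal and Orbxan (Rule 3), but Zannal is never earned.
Zortal: reached.
Reached: Ornfal and Zortal — 2 of the 3.

2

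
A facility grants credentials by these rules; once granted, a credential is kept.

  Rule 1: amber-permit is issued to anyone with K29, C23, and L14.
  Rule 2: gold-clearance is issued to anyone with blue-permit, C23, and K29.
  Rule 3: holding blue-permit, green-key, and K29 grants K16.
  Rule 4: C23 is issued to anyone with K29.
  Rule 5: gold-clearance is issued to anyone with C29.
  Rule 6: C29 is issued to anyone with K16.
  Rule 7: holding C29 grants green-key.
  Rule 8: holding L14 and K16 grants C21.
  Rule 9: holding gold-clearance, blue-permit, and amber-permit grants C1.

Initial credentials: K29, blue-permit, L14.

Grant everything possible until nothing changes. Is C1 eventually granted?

Yes

Holding K29 grants C23 (Rule 4).
Holding K29, C23, and L14 grants amber-permit (Rule 1).
Holding blue-permit, C23, and K29 grants gold-clearance (Rule 2).
Holding gold-clearance, blue-permit, and amber-permit grants C1 (Rule 9).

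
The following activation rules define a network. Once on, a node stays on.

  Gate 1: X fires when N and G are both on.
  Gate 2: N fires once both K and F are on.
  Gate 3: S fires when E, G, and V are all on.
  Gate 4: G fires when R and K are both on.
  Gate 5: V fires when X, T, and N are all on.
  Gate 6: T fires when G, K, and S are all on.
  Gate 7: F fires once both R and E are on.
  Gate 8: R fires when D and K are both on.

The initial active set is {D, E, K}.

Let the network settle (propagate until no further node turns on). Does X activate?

Yes

D and K are on, so R fires (Gate 8).
Gate 7: R and E on → F on.
R and K are on, so G fires (Gate 4).
Gate 2: K and F on → N on.
N and G are on, so X fires (Gate 1).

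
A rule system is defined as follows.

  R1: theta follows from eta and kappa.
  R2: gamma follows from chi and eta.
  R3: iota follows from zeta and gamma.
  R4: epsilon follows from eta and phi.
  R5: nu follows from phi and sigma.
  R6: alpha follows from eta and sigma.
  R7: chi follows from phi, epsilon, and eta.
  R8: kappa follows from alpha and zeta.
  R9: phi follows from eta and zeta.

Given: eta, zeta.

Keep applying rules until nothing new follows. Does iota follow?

From eta and zeta, R9 gives phi.
eta and phi hold, so epsilon follows (R4).
phi, epsilon, and eta hold, so chi follows (R7).
chi and eta hold, so gamma follows (R2).
zeta and gamma hold, so iota follows (R3).

Yes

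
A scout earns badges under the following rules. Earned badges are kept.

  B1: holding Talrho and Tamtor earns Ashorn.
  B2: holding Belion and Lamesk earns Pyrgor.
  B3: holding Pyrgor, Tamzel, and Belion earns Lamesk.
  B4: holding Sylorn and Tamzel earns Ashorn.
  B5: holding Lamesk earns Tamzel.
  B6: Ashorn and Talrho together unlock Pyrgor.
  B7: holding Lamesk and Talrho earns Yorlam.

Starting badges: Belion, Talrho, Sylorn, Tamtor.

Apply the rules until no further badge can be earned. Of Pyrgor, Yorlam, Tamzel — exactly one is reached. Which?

With Talrho and Tamtor, Ashorn is earned (B1).
With Ashorn and Talrho, Pyrgor is earned (B6).
Yorlam would need Lamesk and Talrho (B7), but Lamesk is never earned. Tamzel would need Lamesk (B5), but Lamesk is never earned.

Pyrgor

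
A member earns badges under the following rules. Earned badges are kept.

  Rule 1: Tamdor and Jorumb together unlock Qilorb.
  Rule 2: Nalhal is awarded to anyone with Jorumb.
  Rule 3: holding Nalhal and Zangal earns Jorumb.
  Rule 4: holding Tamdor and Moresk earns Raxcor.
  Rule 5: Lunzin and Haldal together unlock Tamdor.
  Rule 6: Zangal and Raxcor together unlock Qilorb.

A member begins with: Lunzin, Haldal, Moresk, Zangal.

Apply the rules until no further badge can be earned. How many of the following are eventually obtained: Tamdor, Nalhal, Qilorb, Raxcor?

3

With Lunzin and Haldal, Tamdor is earned (Rule 5).
With Tamdor and Moresk, Raxcor is earned (Rule 4).
With Zangal and Raxcor, Qilorb is earned (Rule 6).
Tamdor: reached.
Nalhal would need Jorumb (Rule 2), but Jorumb is never earned.
Qilorb: reached.
Raxcor: reached.
Reached: Tamdor, Qilorb, and Raxcor — 3 of the 4.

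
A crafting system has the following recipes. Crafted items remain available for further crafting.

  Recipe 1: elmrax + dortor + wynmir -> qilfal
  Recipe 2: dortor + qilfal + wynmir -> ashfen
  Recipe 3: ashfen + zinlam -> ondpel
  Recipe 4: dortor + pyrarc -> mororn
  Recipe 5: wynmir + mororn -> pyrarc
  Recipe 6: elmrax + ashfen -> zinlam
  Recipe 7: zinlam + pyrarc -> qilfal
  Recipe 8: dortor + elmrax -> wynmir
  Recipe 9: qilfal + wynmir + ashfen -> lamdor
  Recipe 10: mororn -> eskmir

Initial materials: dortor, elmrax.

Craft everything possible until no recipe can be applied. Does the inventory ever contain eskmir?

No

eskmir would need mororn (Recipe 10), but mororn is never obtained.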